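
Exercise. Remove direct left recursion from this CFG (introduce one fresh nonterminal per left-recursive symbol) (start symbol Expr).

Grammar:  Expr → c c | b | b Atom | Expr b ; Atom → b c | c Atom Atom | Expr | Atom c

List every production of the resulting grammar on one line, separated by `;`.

Expr → c c Expr1 | b Expr1 | b Atom Expr1; Atom → b c Atom1 | c Atom Atom Atom1 | Expr Atom1; Expr1 → b Expr1 | ε; Atom1 → c Atom1 | ε

Expr, Atom are directly left-recursive.
For Expr: α = {b}, β = {c c, b, b Atom}. Rewrite as Expr → β Expr1 and Expr1 → α Expr1 | ε.
For Atom: α = {c}, β = {b c, c Atom Atom, Expr}. Rewrite as Atom → β Atom1 and Atom1 → α Atom1 | ε.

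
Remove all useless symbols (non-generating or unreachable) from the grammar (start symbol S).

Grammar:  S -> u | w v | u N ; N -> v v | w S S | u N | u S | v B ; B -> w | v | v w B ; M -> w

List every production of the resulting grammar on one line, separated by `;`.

S -> u | w v | u N; N -> v v | w S S | u N | u S | v B; B -> w | v | v w B

Generating nonterminals: {B, M, N, S}.
Reachable from S after that: {B, N, S}.
Removed useless symbols: {M} and every production mentioning them.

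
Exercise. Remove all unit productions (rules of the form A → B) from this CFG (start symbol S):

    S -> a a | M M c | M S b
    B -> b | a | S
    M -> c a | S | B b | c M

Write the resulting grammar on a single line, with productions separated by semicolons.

S -> a a | M M c | M S b; B -> b | a | a a | M M c | M S b; M -> a a | M M c | M S b | c a | B b | c M

Unit pairs: B ⇒* {S}; M ⇒* {S}.
Replace each nonterminal's rules with the union of the non-unit rules of every nonterminal it unit-derives.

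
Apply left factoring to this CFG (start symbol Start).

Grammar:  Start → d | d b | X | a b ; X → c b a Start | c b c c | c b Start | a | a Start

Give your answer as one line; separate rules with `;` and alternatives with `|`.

Start has alternatives sharing prefix 'd': factor to Start → d Start1 with Start1 → ε | b.
X has alternatives sharing prefix 'c b': factor to X → c b X1 with X1 → a Start | c c | Start.
X has alternatives sharing prefix 'a': factor to X → a X2 with X2 → ε | Start.

Start → X | a b | d Start1; X → c b X1 | a X2; Start1 → ε | b; X1 → a Start | c c | Start; X2 → ε | Start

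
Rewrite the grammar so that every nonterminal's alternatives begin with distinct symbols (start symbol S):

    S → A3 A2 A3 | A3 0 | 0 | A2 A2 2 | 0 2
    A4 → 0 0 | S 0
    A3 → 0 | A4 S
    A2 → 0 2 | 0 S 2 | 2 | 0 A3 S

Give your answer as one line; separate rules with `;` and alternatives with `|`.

S → A2 A2 2 | A3 S' | 0 S''; A4 → 0 0 | S 0; A3 → 0 | A4 S; A2 → 2 | 0 A2'; S' → A2 A3 | 0; S'' → ε | 2; A2' → 2 | S 2 | A3 S

S has alternatives sharing prefix 'A3': factor to S → A3 S' with S' → A2 A3 | 0.
S has alternatives sharing prefix '0': factor to S → 0 S'' with S'' → ε | 2.
A2 has alternatives sharing prefix '0': factor to A2 → 0 A2' with A2' → 2 | S 2 | A3 S.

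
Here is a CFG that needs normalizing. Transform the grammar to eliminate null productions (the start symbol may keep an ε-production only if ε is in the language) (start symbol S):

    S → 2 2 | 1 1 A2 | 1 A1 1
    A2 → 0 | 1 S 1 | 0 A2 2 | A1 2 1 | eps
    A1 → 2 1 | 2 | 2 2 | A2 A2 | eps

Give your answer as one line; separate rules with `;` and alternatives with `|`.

Nullable set = {A1, A2}.
ε ∉ L(G), so no ε-production is kept.
Expand every rule over subsets of its nullable positions: S → 1 1 A2 gives 1 1 A2 | 1 1. A2 → 0 A2 2 gives 0 A2 2 | 0 2. A2 → A1 2 1 gives A1 2 1 | 2 1. A1 → A2 A2 gives A2 A2 | A2.

S → 2 2 | 1 1 A2 | 1 1 | 1 A1 1; A2 → 0 | 1 S 1 | 0 A2 2 | 0 2 | A1 2 1 | 2 1; A1 → 2 1 | 2 | 2 2 | A2 A2 | A2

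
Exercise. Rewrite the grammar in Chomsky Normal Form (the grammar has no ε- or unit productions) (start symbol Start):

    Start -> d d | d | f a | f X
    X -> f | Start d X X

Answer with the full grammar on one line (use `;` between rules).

Start -> X1 X1 | d | X2 X3 | X2 X; X -> f | Start Y1; X1 -> d; X2 -> f; X3 -> a; Y1 -> X1 Y2; Y2 -> X X

Introduce a nonterminal for each terminal appearing in a rule of length ≥ 2: X1 → d, X2 → f, X3 → a.
Binarize each right-hand side of length ≥ 3 by chaining fresh nonterminals (Y1, Y2, …): affected rules were X → Start X1 X X.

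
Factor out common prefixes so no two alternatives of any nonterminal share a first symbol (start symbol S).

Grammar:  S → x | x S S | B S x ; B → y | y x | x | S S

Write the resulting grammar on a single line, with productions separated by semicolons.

S has alternatives sharing prefix 'x': factor to S → x S' with S' → ε | S S.
B has alternatives sharing prefix 'y': factor to B → y B' with B' → ε | x.

S → B S x | x S'; B → x | S S | y B'; S' → eps | S S; B' → eps | x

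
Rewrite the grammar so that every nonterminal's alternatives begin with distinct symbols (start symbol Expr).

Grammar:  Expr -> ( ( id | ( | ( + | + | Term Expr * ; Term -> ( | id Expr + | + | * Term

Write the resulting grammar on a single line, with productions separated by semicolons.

Expr -> + | Term Expr * | ( Expr1; Term -> ( | id Expr + | + | * Term; Expr1 -> ( id | epsilon | +

Expr has alternatives sharing prefix '(': factor to Expr → ( Expr1 with Expr1 → ( id | ε | +.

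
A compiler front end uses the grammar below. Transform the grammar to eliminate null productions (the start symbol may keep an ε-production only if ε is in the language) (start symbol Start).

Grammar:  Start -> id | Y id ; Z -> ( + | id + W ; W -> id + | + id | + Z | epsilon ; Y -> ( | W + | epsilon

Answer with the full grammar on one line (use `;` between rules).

The nullable symbols are {W, Y}.
ε ∉ L(G), so no ε-production is kept.
Add the nullable-subset variants: Z → id + W gives id + W | id +. Y → W + gives W + | +.

Start -> id | Y id; Z -> ( + | id + W | id +; W -> id + | + id | + Z; Y -> ( | W + | +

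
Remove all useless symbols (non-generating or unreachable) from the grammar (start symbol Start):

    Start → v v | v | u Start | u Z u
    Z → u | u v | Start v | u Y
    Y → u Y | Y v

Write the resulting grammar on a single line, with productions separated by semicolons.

Start → v v | v | u Start | u Z u; Z → u | u v | Start v

Generating nonterminals: {Start, Z}.
Reachable from Start after that: {Start, Z}.
Removed useless symbols: {Y} and every production mentioning them.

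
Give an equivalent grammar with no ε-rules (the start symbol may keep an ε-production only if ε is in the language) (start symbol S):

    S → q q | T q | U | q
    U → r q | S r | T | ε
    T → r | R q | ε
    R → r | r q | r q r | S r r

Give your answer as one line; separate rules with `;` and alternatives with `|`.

Nullable nonterminals: {S, T, U}.
ε ∈ L(G) since S is nullable, so keep S → ε.
For each production, add variants omitting each subset of nullable occurrences: S → T q gives T q | q. U → S r gives S r | r. R → S r r gives S r r | r r.

S → q q | T q | q | U | ε; U → r q | S r | r | T; T → r | R q; R → r | r q | r q r | S r r | r r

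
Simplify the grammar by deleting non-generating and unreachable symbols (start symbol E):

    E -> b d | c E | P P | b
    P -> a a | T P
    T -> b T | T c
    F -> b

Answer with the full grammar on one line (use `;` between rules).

E -> b d | c E | P P | b; P -> a a

Generating nonterminals: {E, F, P}.
Reachable from E after that: {E, P}.
Removed useless symbols: {F, T} and every production mentioning them.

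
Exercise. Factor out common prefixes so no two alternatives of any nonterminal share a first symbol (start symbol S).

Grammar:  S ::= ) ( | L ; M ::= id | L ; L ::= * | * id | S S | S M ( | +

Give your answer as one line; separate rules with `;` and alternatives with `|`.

L has alternatives sharing prefix '*': factor to L → * L' with L' → ε | id.
L has alternatives sharing prefix 'S': factor to L → S L'' with L'' → S | M (.

S ::= ) ( | L; M ::= id | L; L ::= + | * L' | S L''; L' ::= ε | id; L'' ::= S | M (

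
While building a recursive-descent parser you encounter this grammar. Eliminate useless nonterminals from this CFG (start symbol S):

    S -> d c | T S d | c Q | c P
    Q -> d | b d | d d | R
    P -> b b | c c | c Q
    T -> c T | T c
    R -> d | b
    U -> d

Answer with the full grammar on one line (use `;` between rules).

Generating nonterminals: {P, Q, R, S, U}.
Reachable from S after that: {P, Q, R, S}.
Removed useless symbols: {T, U} and every production mentioning them.

S -> d c | c Q | c P; Q -> d | b d | d d | R; P -> b b | c c | c Q; R -> d | b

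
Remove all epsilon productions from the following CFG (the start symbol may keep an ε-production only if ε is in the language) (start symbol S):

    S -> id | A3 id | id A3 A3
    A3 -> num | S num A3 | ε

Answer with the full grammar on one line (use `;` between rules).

S -> id | A3 id | id A3 A3 | id A3; A3 -> num | S num A3 | S num

Nullable nonterminals: {A3}.
ε ∉ L(G), so no ε-production is kept.
For each production, add variants omitting each subset of nullable occurrences: S → id A3 A3 gives id A3 A3 | id A3. A3 → S num A3 gives S num A3 | S num.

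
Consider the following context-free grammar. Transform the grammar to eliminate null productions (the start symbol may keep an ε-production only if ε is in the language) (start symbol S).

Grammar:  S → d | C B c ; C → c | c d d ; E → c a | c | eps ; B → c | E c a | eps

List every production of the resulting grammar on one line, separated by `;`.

Nullable nonterminals: {B, E}.
ε ∉ L(G), so no ε-production is kept.
For each production, add variants omitting each subset of nullable occurrences: S → C B c gives C B c | C c. B → E c a gives E c a | c a.

S → d | C B c | C c; C → c | c d d; E → c a | c; B → c | E c a | c a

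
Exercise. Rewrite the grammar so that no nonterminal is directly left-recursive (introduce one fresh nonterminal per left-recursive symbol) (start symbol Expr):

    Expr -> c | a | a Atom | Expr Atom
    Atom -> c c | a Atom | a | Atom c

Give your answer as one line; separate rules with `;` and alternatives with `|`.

Expr -> c Expr1 | a Expr1 | a Atom Expr1; Atom -> c c Atom1 | a Atom Atom1 | a Atom1; Expr1 -> Atom Expr1 | epsilon; Atom1 -> c Atom1 | epsilon

Left recursion appears on Expr, Atom.
For Expr: α = {Atom}, β = {c, a, a Atom}. Rewrite as Expr → β Expr1 and Expr1 → α Expr1 | ε.
For Atom: α = {c}, β = {c c, a Atom, a}. Rewrite as Atom → β Atom1 and Atom1 → α Atom1 | ε.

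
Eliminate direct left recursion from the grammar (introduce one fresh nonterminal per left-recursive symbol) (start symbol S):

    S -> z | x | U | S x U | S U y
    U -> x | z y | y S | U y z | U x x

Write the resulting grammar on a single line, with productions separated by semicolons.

Directly left-recursive nonterminals: S, U.
For S: α = {x U, U y}, β = {z, x, U}. Rewrite as S → β S' and S' → α S' | ε.
For U: α = {y z, x x}, β = {x, z y, y S}. Rewrite as U → β U' and U' → α U' | ε.

S -> z S' | x S' | U S'; U -> x U' | z y U' | y S U'; S' -> x U S' | U y S' | eps; U' -> y z U' | x x U' | eps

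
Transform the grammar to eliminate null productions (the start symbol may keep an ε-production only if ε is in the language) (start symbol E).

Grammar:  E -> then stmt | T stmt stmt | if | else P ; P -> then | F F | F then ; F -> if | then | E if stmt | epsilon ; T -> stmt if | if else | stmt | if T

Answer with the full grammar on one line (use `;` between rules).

E -> then stmt | T stmt stmt | if | else P | else; P -> then | F F | F | F then; F -> if | then | E if stmt; T -> stmt if | if else | stmt | if T

The nullable symbols are {F, P}.
ε ∉ L(G), so no ε-production is kept.
For each production, add variants omitting each subset of nullable occurrences: E → else P gives else P | else. P → F F gives F F | F.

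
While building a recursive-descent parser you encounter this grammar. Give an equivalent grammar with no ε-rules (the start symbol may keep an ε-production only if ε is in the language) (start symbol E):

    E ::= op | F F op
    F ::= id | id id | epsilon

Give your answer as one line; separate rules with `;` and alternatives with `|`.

Nullable nonterminals: {F}.
ε ∉ L(G), so no ε-production is kept.
Add the nullable-subset variants: E → F F op gives F F op | F op.

E ::= op | F F op | F op; F ::= id | id id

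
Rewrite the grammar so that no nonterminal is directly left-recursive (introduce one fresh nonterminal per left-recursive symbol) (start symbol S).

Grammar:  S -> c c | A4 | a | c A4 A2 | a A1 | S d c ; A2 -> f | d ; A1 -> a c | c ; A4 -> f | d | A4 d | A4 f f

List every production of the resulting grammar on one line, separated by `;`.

Left recursion appears on S, A4.
For S: α = {d c}, β = {c c, A4, a, c A4 A2, a A1}. Rewrite as S → β S' and S' → α S' | ε.
For A4: α = {d, f f}, β = {f, d}. Rewrite as A4 → β A4' and A4' → α A4' | ε.

S -> c c S' | A4 S' | a S' | c A4 A2 S' | a A1 S'; A2 -> f | d; A1 -> a c | c; A4 -> f A4' | d A4'; S' -> d c S' | ε; A4' -> d A4' | f f A4' | ε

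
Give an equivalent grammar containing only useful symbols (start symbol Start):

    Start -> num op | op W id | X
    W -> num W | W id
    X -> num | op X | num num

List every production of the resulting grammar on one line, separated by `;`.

Generating nonterminals: {Start, X}.
Reachable from Start after that: {Start, X}.
Removed useless symbols: {W} and every production mentioning them.

Start -> num op | X; X -> num | op X | num num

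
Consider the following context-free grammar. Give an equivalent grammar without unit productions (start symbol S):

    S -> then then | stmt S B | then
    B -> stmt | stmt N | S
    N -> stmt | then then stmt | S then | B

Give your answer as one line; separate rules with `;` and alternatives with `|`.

Unit pairs: B ⇒* {S}; N ⇒* {B, S}.
For each unit pair (A, B), copy every non-unit production of B to A, then drop all unit productions.

S -> then then | stmt S B | then; B -> stmt | stmt N | then then | stmt S B | then; N -> stmt | stmt N | then then | stmt S B | then | then then stmt | S then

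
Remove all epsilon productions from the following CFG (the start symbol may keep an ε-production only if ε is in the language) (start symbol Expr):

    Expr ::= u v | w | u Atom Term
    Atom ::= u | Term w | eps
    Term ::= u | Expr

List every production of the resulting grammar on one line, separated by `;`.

Expr ::= u v | w | u Atom Term | u Term; Atom ::= u | Term w; Term ::= u | Expr

Nullable nonterminals: {Atom}.
ε ∉ L(G), so no ε-production is kept.
Add the nullable-subset variants: Expr → u Atom Term gives u Atom Term | u Term.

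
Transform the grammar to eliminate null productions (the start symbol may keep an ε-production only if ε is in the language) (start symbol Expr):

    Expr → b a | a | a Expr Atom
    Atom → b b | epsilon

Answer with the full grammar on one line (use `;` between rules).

Expr → b a | a | a Expr Atom | a Expr; Atom → b b

Nullable nonterminals: {Atom}.
ε ∉ L(G), so no ε-production is kept.
Expand every rule over subsets of its nullable positions: Expr → a Expr Atom gives a Expr Atom | a Expr.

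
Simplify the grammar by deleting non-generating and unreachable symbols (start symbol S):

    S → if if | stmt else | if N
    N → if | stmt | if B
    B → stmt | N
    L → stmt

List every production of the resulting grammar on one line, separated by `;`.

S → if if | stmt else | if N; N → if | stmt | if B; B → stmt | N

Generating nonterminals: {B, L, N, S}.
Reachable from S after that: {B, N, S}.
Removed useless symbols: {L} and every production mentioning them.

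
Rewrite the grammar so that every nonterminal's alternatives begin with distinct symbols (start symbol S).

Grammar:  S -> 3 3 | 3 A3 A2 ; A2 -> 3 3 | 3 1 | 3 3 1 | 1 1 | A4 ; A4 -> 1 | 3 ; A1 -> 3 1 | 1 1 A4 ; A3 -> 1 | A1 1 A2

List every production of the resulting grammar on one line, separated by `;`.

S -> 3 S'; A2 -> 1 1 | A4 | 3 A2'; A4 -> 1 | 3; A1 -> 3 1 | 1 1 A4; A3 -> 1 | A1 1 A2; S' -> 3 | A3 A2; A2' -> 1 | 3 A2''; A2'' -> ε | 1

S has alternatives sharing prefix '3': factor to S → 3 S' with S' → 3 | A3 A2.
A2 has alternatives sharing prefix '3': factor to A2 → 3 A2' with A2' → 3 | 1 | 3 1.
A2' has alternatives sharing prefix '3': factor to A2' → 3 A2'' with A2'' → ε | 1.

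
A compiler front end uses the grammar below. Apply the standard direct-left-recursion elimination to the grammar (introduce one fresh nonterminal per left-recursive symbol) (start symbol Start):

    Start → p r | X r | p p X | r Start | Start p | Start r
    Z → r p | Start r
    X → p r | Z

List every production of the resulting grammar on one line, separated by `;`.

Start → p r Start1 | X r Start1 | p p X Start1 | r Start Start1; Z → r p | Start r; X → p r | Z; Start1 → p Start1 | r Start1 | ε

Left recursion appears on Start.
For Start: α = {p, r}, β = {p r, X r, p p X, r Start}. Rewrite as Start → β Start1 and Start1 → α Start1 | ε.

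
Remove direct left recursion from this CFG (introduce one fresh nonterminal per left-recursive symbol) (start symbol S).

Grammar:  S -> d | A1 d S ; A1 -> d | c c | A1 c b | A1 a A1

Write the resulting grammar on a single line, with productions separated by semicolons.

Directly left-recursive nonterminal: A1.
For A1: α = {c b, a A1}, β = {d, c c}. Rewrite as A1 → β A1' and A1' → α A1' | ε.

S -> d | A1 d S; A1 -> d A1' | c c A1'; A1' -> c b A1' | a A1 A1' | eps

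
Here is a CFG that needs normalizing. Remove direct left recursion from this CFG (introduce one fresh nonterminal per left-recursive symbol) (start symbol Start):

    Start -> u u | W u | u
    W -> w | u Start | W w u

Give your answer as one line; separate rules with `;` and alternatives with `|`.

Left recursion appears on W.
For W: α = {w u}, β = {w, u Start}. Rewrite as W → β W1 and W1 → α W1 | ε.

Start -> u u | W u | u; W -> w W1 | u Start W1; W1 -> w u W1 | epsilon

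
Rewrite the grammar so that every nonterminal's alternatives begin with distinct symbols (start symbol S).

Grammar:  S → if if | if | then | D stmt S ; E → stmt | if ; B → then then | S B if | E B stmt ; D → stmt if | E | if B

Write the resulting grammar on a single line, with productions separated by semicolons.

S → then | D stmt S | if S'; E → stmt | if; B → then then | S B if | E B stmt; D → stmt if | E | if B; S' → if | ε

S has alternatives sharing prefix 'if': factor to S → if S' with S' → if | ε.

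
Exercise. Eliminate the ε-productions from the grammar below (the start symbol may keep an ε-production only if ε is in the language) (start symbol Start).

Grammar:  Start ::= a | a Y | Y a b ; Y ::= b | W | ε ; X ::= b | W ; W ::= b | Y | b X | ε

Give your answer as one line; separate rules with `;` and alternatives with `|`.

Start ::= a | a Y | Y a b | a b; Y ::= b | W; X ::= b | W; W ::= b | Y | b X

The nullable symbols are {W, X, Y}.
ε ∉ L(G), so no ε-production is kept.
Add the nullable-subset variants: Start → Y a b gives Y a b | a b.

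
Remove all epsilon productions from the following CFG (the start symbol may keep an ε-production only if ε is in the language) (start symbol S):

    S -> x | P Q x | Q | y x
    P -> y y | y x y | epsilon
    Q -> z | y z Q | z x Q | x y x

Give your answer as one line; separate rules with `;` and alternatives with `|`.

Nullable nonterminals: {P}.
ε ∉ L(G), so no ε-production is kept.
Add the nullable-subset variants: S → P Q x gives P Q x | Q x.

S -> x | P Q x | Q x | Q | y x; P -> y y | y x y; Q -> z | y z Q | z x Q | x y x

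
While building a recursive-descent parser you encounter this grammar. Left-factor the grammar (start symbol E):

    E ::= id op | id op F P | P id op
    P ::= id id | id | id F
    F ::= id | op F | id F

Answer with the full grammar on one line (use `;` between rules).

E ::= P id op | id op E'; P ::= id P'; F ::= op F | id F'; E' ::= ε | F P; P' ::= id | ε | F; F' ::= ε | F

E has alternatives sharing prefix 'id op': factor to E → id op E' with E' → ε | F P.
P has alternatives sharing prefix 'id': factor to P → id P' with P' → id | ε | F.
F has alternatives sharing prefix 'id': factor to F → id F' with F' → ε | F.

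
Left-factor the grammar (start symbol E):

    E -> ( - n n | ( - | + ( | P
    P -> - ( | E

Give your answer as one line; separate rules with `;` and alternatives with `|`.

E -> + ( | P | ( - E'; P -> - ( | E; E' -> n n | ε

E has alternatives sharing prefix '( -': factor to E → ( - E' with E' → n n | ε.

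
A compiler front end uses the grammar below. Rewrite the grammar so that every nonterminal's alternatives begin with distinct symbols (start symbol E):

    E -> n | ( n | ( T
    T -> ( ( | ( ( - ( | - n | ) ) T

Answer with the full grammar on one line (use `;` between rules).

E has alternatives sharing prefix '(': factor to E → ( E' with E' → n | T.
T has alternatives sharing prefix '( (': factor to T → ( ( T' with T' → ε | - (.

E -> n | ( E'; T -> - n | ) ) T | ( ( T'; E' -> n | T; T' -> ε | - (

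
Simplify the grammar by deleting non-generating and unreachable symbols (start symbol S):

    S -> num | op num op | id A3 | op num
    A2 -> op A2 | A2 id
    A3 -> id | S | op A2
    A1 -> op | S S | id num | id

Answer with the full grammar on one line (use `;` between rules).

S -> num | op num op | id A3 | op num; A3 -> id | S

Generating nonterminals: {A1, A3, S}.
Reachable from S after that: {A3, S}.
Removed useless symbols: {A1, A2} and every production mentioning them.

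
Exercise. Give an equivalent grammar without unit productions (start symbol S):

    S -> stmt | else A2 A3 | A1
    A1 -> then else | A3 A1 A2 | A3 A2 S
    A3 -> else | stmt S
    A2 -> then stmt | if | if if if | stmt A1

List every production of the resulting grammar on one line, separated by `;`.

S -> then else | A3 A1 A2 | A3 A2 S | stmt | else A2 A3; A1 -> then else | A3 A1 A2 | A3 A2 S; A3 -> else | stmt S; A2 -> then stmt | if | if if if | stmt A1

Unit pairs: S ⇒* {A1}.
Replace each nonterminal's rules with the union of the non-unit rules of every nonterminal it unit-derives.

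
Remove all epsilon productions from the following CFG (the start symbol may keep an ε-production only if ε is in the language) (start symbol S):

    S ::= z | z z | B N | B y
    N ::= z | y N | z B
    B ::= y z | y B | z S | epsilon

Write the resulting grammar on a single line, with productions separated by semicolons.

S ::= z | z z | B N | N | B y | y; N ::= z | y N | z B; B ::= y z | y B | y | z S

Nullable set = {B}.
ε ∉ L(G), so no ε-production is kept.
Expand every rule over subsets of its nullable positions: S → B N gives B N | N. S → B y gives B y | y. B → y B gives y B | y.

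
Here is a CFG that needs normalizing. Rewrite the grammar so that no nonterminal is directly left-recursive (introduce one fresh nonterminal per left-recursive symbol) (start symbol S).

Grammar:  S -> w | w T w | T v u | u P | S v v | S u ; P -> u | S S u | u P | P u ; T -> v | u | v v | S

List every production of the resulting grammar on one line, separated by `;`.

Directly left-recursive nonterminals: S, P.
For S: α = {v v, u}, β = {w, w T w, T v u, u P}. Rewrite as S → β S' and S' → α S' | ε.
For P: α = {u}, β = {u, S S u, u P}. Rewrite as P → β P' and P' → α P' | ε.

S -> w S' | w T w S' | T v u S' | u P S'; P -> u P' | S S u P' | u P P'; T -> v | u | v v | S; S' -> v v S' | u S' | ε; P' -> u P' | ε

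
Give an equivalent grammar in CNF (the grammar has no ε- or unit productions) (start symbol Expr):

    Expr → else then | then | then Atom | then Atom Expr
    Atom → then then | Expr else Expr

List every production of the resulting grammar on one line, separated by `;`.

Introduce a nonterminal for each terminal appearing in a rule of length ≥ 2: X1 → else, X2 → then.
Binarize each right-hand side of length ≥ 3 by chaining fresh nonterminals (Y1, Y2, …): affected rules were Expr → X2 Atom Expr; Atom → Expr X1 Expr.

Expr → X1 X2 | then | X2 Atom | X2 Y1; Atom → X2 X2 | Expr Y2; X1 → else; X2 → then; Y1 → Atom Expr; Y2 → X1 Expr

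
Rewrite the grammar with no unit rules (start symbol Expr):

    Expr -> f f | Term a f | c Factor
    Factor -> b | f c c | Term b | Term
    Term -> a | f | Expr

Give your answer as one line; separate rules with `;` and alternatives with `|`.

Unit pairs: Factor ⇒* {Expr, Term}; Term ⇒* {Expr}.
For each unit pair (A, B), copy every non-unit production of B to A, then drop all unit productions.

Expr -> f f | Term a f | c Factor; Factor -> a | f | b | f c c | Term b | f f | Term a f | c Factor; Term -> a | f | f f | Term a f | c Factor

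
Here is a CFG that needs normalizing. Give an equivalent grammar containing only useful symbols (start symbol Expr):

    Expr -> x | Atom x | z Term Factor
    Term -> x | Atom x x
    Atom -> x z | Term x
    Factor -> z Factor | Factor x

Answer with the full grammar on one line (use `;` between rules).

Generating nonterminals: {Atom, Expr, Term}.
Reachable from Expr after that: {Atom, Expr, Term}.
Removed useless symbols: {Factor} and every production mentioning them.

Expr -> x | Atom x; Term -> x | Atom x x; Atom -> x z | Term x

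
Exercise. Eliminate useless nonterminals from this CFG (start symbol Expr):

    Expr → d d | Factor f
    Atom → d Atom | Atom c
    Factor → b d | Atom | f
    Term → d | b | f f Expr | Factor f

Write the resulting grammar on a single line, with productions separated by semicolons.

Generating nonterminals: {Expr, Factor, Term}.
Reachable from Expr after that: {Expr, Factor}.
Removed useless symbols: {Atom, Term} and every production mentioning them.

Expr → d d | Factor f; Factor → b d | f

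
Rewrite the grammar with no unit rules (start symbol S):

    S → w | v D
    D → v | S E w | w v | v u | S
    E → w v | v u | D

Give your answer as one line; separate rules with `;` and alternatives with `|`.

Unit pairs: D ⇒* {S}; E ⇒* {D, S}.
For every A with A ⇒* B via unit rules, add B's non-unit alternatives to A; then delete every rule of the form X → Y.

S → w | v D; D → w | v D | v | S E w | w v | v u; E → w | v D | w v | v u | v | S E w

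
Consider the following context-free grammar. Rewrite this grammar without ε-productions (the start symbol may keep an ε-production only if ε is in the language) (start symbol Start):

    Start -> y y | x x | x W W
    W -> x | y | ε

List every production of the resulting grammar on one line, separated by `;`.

Start -> y y | x x | x W W | x W | x; W -> x | y

Nullable nonterminals: {W}.
ε ∉ L(G), so no ε-production is kept.
Expand every rule over subsets of its nullable positions: Start → x W W gives x W W | x W | x.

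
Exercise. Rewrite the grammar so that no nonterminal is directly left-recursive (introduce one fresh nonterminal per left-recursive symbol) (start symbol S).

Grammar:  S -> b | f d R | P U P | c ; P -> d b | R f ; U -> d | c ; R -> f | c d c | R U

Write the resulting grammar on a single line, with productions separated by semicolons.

S -> b | f d R | P U P | c; P -> d b | R f; U -> d | c; R -> f R' | c d c R'; R' -> U R' | ε

Left recursion appears on R.
For R: α = {U}, β = {f, c d c}. Rewrite as R → β R' and R' → α R' | ε.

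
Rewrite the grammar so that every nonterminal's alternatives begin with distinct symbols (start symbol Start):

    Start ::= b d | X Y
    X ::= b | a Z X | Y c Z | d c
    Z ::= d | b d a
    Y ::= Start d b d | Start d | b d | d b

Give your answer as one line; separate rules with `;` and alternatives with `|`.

Start ::= b d | X Y; X ::= b | a Z X | Y c Z | d c; Z ::= d | b d a; Y ::= b d | d b | Start d Y1; Y1 ::= b d | epsilon

Y has alternatives sharing prefix 'Start d': factor to Y → Start d Y1 with Y1 → b d | ε.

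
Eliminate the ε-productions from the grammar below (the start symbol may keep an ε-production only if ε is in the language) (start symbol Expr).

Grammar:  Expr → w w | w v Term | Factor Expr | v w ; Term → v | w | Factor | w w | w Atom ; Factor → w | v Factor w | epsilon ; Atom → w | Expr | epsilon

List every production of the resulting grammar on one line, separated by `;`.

Expr → w w | w v Term | w v | Factor Expr | v w; Term → v | w | Factor | w w | w Atom; Factor → w | v Factor w | v w; Atom → w | Expr

Nullable nonterminals: {Atom, Factor, Term}.
ε ∉ L(G), so no ε-production is kept.
Expand every rule over subsets of its nullable positions: Expr → w v Term gives w v Term | w v. Factor → v Factor w gives v Factor w | v w.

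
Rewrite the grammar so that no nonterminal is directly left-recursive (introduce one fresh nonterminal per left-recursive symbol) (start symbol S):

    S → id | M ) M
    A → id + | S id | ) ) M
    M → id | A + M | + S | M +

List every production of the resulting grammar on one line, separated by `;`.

S → id | M ) M; A → id + | S id | ) ) M; M → id M' | A + M M' | + S M'; M' → + M' | ε

Left recursion appears on M.
For M: α = {+}, β = {id, A + M, + S}. Rewrite as M → β M' and M' → α M' | ε.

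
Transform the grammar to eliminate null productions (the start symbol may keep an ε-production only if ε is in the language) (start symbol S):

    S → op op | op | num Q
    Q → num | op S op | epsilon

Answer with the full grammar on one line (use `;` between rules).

S → op op | op | num Q | num; Q → num | op S op

Nullable nonterminals: {Q}.
ε ∉ L(G), so no ε-production is kept.
For each production, add variants omitting each subset of nullable occurrences: S → num Q gives num Q | num.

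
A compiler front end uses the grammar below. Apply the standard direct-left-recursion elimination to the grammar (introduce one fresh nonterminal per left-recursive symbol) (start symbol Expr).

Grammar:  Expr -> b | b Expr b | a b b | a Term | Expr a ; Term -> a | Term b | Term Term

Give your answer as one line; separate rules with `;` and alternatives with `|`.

Expr -> b Expr1 | b Expr b Expr1 | a b b Expr1 | a Term Expr1; Term -> a Term1; Expr1 -> a Expr1 | ε; Term1 -> b Term1 | Term Term1 | ε

Expr, Term are directly left-recursive.
For Expr: α = {a}, β = {b, b Expr b, a b b, a Term}. Rewrite as Expr → β Expr1 and Expr1 → α Expr1 | ε.
For Term: α = {b, Term}, β = {a}. Rewrite as Term → β Term1 and Term1 → α Term1 | ε.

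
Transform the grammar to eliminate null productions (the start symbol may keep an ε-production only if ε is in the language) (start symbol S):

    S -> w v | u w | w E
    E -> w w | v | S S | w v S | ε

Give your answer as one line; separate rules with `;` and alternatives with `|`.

Nullable nonterminals: {E}.
ε ∉ L(G), so no ε-production is kept.
Add the nullable-subset variants: S → w E gives w E | w.

S -> w v | u w | w E | w; E -> w w | v | S S | w v S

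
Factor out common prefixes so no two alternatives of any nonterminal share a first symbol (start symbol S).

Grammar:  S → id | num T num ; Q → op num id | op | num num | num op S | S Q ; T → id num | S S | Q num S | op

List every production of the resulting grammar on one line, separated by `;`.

Q has alternatives sharing prefix 'op': factor to Q → op Q' with Q' → num id | ε.
Q has alternatives sharing prefix 'num': factor to Q → num Q'' with Q'' → num | op S.

S → id | num T num; Q → S Q | op Q' | num Q''; T → id num | S S | Q num S | op; Q' → num id | ε; Q'' → num | op S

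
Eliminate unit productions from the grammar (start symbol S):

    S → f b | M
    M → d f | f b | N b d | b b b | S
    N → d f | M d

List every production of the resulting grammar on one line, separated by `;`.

S → f b | d f | N b d | b b b; M → f b | d f | N b d | b b b; N → d f | M d

Unit pairs: M ⇒* {S}; S ⇒* {M}.
For each unit pair (A, B), copy every non-unit production of B to A, then drop all unit productions.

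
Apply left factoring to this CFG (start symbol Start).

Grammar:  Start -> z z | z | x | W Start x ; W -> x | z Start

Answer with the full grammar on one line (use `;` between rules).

Start has alternatives sharing prefix 'z': factor to Start → z Start1 with Start1 → z | ε.

Start -> x | W Start x | z Start1; W -> x | z Start; Start1 -> z | ε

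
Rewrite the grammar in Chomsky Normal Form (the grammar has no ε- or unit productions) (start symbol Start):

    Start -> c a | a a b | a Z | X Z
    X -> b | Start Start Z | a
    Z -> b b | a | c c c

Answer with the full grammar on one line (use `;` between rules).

Start -> X1 X2 | X2 Y1 | X2 Z | X Z; X -> b | Start Y2 | a; Z -> X3 X3 | a | X1 Y3; X1 -> c; X2 -> a; X3 -> b; Y1 -> X2 X3; Y2 -> Start Z; Y3 -> X1 X1

Introduce a nonterminal for each terminal appearing in a rule of length ≥ 2: X1 → c, X2 → a, X3 → b.
Binarize each right-hand side of length ≥ 3 by chaining fresh nonterminals (Y1, Y2, …): affected rules were Start → X2 X2 X3; X → Start Start Z; Z → X1 X1 X1.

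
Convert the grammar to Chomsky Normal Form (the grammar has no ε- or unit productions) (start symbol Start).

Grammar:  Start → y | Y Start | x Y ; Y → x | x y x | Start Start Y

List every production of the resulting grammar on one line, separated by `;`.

Introduce a nonterminal for each terminal appearing in a rule of length ≥ 2: X1 → x, X2 → y.
Binarize each right-hand side of length ≥ 3 by chaining fresh nonterminals (Y1, Y2, …): affected rules were Y → X1 X2 X1; Y → Start Start Y.

Start → y | Y Start | X1 Y; Y → x | X1 Y1 | Start Y2; X1 → x; X2 → y; Y1 → X2 X1; Y2 → Start Y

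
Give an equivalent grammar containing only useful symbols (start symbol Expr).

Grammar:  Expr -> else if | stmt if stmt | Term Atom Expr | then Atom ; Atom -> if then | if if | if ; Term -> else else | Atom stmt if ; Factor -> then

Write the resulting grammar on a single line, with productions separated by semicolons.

Expr -> else if | stmt if stmt | Term Atom Expr | then Atom; Atom -> if then | if if | if; Term -> else else | Atom stmt if

Generating nonterminals: {Atom, Expr, Factor, Term}.
Reachable from Expr after that: {Atom, Expr, Term}.
Removed useless symbols: {Factor} and every production mentioning them.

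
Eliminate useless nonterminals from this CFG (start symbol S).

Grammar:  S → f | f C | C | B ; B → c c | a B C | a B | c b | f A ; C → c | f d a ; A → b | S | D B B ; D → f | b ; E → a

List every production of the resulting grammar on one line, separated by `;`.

S → f | f C | C | B; B → c c | a B C | a B | c b | f A; C → c | f d a; A → b | S | D B B; D → f | b

Generating nonterminals: {A, B, C, D, E, S}.
Reachable from S after that: {A, B, C, D, S}.
Removed useless symbols: {E} and every production mentioning them.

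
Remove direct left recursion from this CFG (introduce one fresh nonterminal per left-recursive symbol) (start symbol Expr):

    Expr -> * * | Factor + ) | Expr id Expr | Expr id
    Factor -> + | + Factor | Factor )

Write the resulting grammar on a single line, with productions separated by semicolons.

Expr -> * * Expr1 | Factor + ) Expr1; Factor -> + Factor1 | + Factor Factor1; Expr1 -> id Expr Expr1 | id Expr1 | eps; Factor1 -> ) Factor1 | eps

Left recursion appears on Expr, Factor.
For Expr: α = {id Expr, id}, β = {* *, Factor + )}. Rewrite as Expr → β Expr1 and Expr1 → α Expr1 | ε.
For Factor: α = {)}, β = {+, + Factor}. Rewrite as Factor → β Factor1 and Factor1 → α Factor1 | ε.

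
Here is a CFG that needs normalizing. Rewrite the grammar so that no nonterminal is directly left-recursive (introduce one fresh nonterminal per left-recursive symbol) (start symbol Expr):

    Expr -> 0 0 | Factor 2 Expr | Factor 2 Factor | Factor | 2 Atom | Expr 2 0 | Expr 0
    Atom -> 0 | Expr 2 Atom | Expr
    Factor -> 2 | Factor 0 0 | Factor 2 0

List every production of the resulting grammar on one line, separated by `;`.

Expr -> 0 0 Expr1 | Factor 2 Expr Expr1 | Factor 2 Factor Expr1 | Factor Expr1 | 2 Atom Expr1; Atom -> 0 | Expr 2 Atom | Expr; Factor -> 2 Factor1; Expr1 -> 2 0 Expr1 | 0 Expr1 | ε; Factor1 -> 0 0 Factor1 | 2 0 Factor1 | ε

Expr, Factor are directly left-recursive.
For Expr: α = {2 0, 0}, β = {0 0, Factor 2 Expr, Factor 2 Factor, Factor, 2 Atom}. Rewrite as Expr → β Expr1 and Expr1 → α Expr1 | ε.
For Factor: α = {0 0, 2 0}, β = {2}. Rewrite as Factor → β Factor1 and Factor1 → α Factor1 | ε.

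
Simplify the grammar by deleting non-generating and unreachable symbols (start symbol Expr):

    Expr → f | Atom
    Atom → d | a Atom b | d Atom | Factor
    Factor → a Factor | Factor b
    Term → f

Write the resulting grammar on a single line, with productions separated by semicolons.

Generating nonterminals: {Atom, Expr, Term}.
Reachable from Expr after that: {Atom, Expr}.
Removed useless symbols: {Factor, Term} and every production mentioning them.

Expr → f | Atom; Atom → d | a Atom b | d Atom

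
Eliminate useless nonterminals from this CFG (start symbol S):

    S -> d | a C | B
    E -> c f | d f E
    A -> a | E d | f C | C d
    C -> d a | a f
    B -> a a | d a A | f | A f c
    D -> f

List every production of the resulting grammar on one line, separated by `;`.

S -> d | a C | B; E -> c f | d f E; A -> a | E d | f C | C d; C -> d a | a f; B -> a a | d a A | f | A f c

Generating nonterminals: {A, B, C, D, E, S}.
Reachable from S after that: {A, B, C, E, S}.
Removed useless symbols: {D} and every production mentioning them.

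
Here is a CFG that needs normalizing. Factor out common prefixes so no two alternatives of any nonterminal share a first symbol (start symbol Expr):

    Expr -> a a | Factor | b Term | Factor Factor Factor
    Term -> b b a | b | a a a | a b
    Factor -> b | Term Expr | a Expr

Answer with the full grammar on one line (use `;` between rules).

Expr has alternatives sharing prefix 'Factor': factor to Expr → Factor Expr1 with Expr1 → ε | Factor Factor.
Term has alternatives sharing prefix 'b': factor to Term → b Term1 with Term1 → b a | ε.
Term has alternatives sharing prefix 'a': factor to Term → a Term2 with Term2 → a a | b.

Expr -> a a | b Term | Factor Expr1; Term -> b Term1 | a Term2; Factor -> b | Term Expr | a Expr; Expr1 -> ε | Factor Factor; Term1 -> b a | ε; Term2 -> a a | b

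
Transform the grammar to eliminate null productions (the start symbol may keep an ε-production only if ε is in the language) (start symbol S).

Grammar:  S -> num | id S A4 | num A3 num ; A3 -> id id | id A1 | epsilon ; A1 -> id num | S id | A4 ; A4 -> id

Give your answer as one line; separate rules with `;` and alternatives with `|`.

Nullable nonterminals: {A3}.
ε ∉ L(G), so no ε-production is kept.
For each production, add variants omitting each subset of nullable occurrences: S → num A3 num gives num A3 num | num num.

S -> num | id S A4 | num A3 num | num num; A3 -> id id | id A1; A1 -> id num | S id | A4; A4 -> id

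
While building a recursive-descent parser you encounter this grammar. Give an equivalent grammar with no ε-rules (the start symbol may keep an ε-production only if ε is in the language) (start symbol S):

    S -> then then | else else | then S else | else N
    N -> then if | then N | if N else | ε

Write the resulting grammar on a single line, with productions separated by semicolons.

S -> then then | else else | then S else | else N | else; N -> then if | then N | then | if N else | if else

Nullable set = {N}.
ε ∉ L(G), so no ε-production is kept.
Expand every rule over subsets of its nullable positions: S → else N gives else N | else. N → then N gives then N | then. N → if N else gives if N else | if else.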